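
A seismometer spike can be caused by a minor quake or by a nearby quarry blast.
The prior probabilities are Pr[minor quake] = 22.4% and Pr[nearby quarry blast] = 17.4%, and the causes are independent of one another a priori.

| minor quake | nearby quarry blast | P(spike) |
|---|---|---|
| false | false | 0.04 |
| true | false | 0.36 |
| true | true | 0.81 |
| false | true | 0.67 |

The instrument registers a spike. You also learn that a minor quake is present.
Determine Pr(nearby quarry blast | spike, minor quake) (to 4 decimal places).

Pr(nearby quarry blast | spike, minor quake) ≈ 0.3216

Weight on nearby quarry blast=true, given the evidence: 0.81×0.174 = 0.140940
Denominator P(spike | minor quake): 0.36×0.826 + 0.81×0.174 = 0.438300
Posterior = 0.140940 / 0.438300 ≈ 0.3216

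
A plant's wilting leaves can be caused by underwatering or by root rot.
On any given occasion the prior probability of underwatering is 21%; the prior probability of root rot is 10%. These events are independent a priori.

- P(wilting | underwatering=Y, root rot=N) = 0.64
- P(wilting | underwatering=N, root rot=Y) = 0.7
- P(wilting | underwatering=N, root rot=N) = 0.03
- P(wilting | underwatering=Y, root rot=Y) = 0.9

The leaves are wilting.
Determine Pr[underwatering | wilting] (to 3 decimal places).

Numerator (weight on configurations with underwatering): 0.120960 + 0.018900 = 0.139860
Normalizer over all consistent configurations: 0.03·0.79·0.9 + 0.7·0.79·0.1 + 0.64·0.21·0.9 + 0.9·0.21·0.1 = 0.216490
Posterior = 0.139860 / 0.216490 ≈ 0.646

Pr[underwatering | wilting] ≈ 0.646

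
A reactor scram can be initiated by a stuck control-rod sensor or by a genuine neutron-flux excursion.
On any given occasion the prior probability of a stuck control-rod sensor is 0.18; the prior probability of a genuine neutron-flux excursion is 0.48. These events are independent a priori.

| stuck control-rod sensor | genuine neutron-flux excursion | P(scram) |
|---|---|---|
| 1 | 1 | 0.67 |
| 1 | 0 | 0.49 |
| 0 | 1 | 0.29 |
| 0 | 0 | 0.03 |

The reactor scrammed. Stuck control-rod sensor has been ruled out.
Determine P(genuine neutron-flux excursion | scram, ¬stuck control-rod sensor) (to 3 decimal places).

P(scram | ¬stuck control-rod sensor) = 0.03×0.52 + 0.29×0.48 = 0.015600 + 0.139200 = 0.154800
Restricting to configurations with genuine neutron-flux excursion present: 0.29×0.48 = 0.139200.
P(genuine neutron-flux excursion | scram, ¬stuck control-rod sensor) = 0.139200 / 0.154800 ≈ 0.899

P(genuine neutron-flux excursion | scram, ¬stuck control-rod sensor) ≈ 0.899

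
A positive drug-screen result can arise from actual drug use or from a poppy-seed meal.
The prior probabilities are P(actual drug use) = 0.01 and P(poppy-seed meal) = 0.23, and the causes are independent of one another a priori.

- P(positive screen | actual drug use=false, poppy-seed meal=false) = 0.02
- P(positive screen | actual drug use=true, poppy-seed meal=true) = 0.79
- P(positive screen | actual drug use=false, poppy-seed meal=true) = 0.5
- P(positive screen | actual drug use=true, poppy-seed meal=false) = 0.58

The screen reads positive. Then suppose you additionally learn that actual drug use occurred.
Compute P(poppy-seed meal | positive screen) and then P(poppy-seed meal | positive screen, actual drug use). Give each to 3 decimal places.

For the numerator, keep only poppy-seed meal=true terms: 0.113850 + 0.001817 = 0.115667
Normalizer over all consistent configurations: 0.02*0.99*0.77 + 0.5*0.99*0.23 + 0.58*0.01*0.77 + 0.79*0.01*0.23 = 0.135379
P(poppy-seed meal | positive screen) = 0.115667/0.135379 ≈ 0.854

Now also conditioning on actual drug use=true:
P(positive screen | actual drug use) = 0.58×0.77 + 0.79×0.23 = 0.446600 + 0.181700 = 0.628300
The poppy-seed meal-present share is 0.79×0.23 = 0.181700.
So P(poppy-seed meal | positive screen, actual drug use) = 0.181700/0.628300 ≈ 0.289.

P(poppy-seed meal | positive screen) ≈ 0.854; P(poppy-seed meal | positive screen, actual drug use) ≈ 0.289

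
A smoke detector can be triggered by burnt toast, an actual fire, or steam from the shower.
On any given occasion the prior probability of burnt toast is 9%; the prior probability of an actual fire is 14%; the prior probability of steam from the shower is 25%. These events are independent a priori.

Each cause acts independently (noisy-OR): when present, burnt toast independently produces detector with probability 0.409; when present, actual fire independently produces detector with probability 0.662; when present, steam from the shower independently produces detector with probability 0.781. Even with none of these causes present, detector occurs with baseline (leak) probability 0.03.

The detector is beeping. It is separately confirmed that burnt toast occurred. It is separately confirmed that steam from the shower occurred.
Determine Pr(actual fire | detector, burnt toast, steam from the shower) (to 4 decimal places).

Under noisy-OR, P(detector | causes) = 1 − (1−0.03)·∏(1−qᵢ) over the active causes.
By total probability over both values of actual fire:
  P(detector | burnt toast, steam from the shower) = 0.874454*0.86 + 0.957565*0.14
        = 0.752030 + 0.134059 = 0.886089
Keeping only the actual fire-present terms gives 0.134059, so
  P(actual fire | detector, burnt toast, steam from the shower) = 0.134059 / 0.886089 ≈ 0.1513

Pr(actual fire | detector, burnt toast, steam from the shower) ≈ 0.1513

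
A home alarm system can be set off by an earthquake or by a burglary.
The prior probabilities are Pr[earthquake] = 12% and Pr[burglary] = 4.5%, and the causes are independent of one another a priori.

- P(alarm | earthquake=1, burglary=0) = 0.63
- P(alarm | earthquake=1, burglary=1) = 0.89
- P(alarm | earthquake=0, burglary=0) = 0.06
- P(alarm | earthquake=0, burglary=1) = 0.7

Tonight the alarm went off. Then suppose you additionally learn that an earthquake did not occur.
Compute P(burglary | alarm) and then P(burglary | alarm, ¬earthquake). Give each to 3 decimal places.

Sum P(alarm|·) weighted by the priors over the 4 (earthquake, burglary) configurations:
  P(alarm) = 0.06*0.88*0.955 + 0.7*0.88*0.045 + 0.63*0.12*0.955 + 0.89*0.12*0.045
        = 0.050424 + 0.027720 + 0.072198 + 0.004806 = 0.155148
Configurations with burglary contribute 0.032526, so
  P(burglary | alarm) = 0.032526 / 0.155148 ≈ 0.210

Now also conditioning on earthquake≠true:
Enumerate both values of burglary and weight by the priors:
  P(alarm | ¬earthquake) = 0.06·0.955 + 0.7·0.045
        = 0.057300 + 0.031500 = 0.088800
Keeping only the burglary-present terms gives 0.031500, so
  P(burglary | alarm, ¬earthquake) = 0.031500 / 0.088800 ≈ 0.355
With earthquake excluded, burglary must carry more of the explanatory weight for the alarm.

P(burglary | alarm) ≈ 0.210; P(burglary | alarm, ¬earthquake) ≈ 0.355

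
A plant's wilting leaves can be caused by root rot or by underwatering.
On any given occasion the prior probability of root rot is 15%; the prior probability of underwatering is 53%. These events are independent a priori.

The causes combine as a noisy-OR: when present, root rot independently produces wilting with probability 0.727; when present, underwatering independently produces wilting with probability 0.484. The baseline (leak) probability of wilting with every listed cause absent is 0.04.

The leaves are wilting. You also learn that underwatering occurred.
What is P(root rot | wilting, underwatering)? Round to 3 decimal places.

Under noisy-OR, P(wilting | causes) = 1 − (1−0.04)·∏(1−qᵢ) over the active causes.
P(wilting | underwatering) = 0.50464×0.85 + 0.864767×0.15 = 0.428944 + 0.129715 = 0.558659
Restricting to configurations with root rot present: 0.864767×0.15 = 0.129715.
P(root rot | wilting, underwatering) = 0.129715 / 0.558659 ≈ 0.232

P(root rot | wilting, underwatering) ≈ 0.232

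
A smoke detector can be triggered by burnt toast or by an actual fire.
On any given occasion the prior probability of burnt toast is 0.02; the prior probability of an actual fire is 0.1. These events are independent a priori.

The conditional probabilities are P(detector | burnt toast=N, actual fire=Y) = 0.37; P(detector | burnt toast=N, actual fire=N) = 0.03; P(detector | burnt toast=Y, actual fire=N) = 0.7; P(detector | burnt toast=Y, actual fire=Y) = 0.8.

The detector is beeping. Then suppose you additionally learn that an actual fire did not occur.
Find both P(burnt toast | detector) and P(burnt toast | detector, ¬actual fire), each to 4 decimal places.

P(burnt toast | detector) ≈ 0.1846; P(burnt toast | detector, ¬actual fire) ≈ 0.3226

P(detector) = 0.03×0.98×0.9 + 0.37×0.98×0.1 + 0.7×0.02×0.9 + 0.8×0.02×0.1 = 0.026460 + 0.036260 + 0.012600 + 0.001600 = 0.076920
Of this, 0.014200 comes from 0.012600 + 0.001600 (the burnt toast=true cases).
So P(burnt toast | detector) = 0.014200/0.076920 ≈ 0.1846.

Now condition on the additional information:
P(detector | ¬actual fire) = 0.03×0.98 + 0.7×0.02 = 0.029400 + 0.014000 = 0.043400
The burnt toast-present share is 0.7×0.02 = 0.014000.
So P(burnt toast | detector, ¬actual fire) = 0.014000/0.043400 ≈ 0.3226.
Ruling out actual fire raises the posterior on burnt toast — the flip side of explaining away.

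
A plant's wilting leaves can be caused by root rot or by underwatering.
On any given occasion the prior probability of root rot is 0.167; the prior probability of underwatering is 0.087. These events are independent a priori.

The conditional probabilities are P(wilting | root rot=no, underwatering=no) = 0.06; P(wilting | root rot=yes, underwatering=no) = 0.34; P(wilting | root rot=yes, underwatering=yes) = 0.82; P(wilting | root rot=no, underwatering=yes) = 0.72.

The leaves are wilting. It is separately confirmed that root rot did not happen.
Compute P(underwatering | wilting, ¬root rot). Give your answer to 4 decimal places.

P(wilting | ¬root rot) = 0.06·0.913 + 0.72·0.087 = 0.054780 + 0.062640 = 0.117420
The underwatering-present share is 0.72·0.087 = 0.062640.
P(underwatering | wilting, ¬root rot) = 0.062640 / 0.117420 ≈ 0.5335

P(underwatering | wilting, ¬root rot) ≈ 0.5335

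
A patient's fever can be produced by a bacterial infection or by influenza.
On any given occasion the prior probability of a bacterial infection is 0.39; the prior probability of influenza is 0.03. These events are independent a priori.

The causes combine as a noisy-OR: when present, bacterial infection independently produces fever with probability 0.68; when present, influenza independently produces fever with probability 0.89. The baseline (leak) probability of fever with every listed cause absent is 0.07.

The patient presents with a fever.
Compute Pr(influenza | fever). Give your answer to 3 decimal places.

Under noisy-OR, P(fever | causes) = 1 − (1−0.07)·∏(1−qᵢ) over the active causes.
Weight on influenza=true, given the evidence: 0.016428 + 0.011317 = 0.027745
Normalizer over all consistent configurations: 0.07×0.61×0.97 + 0.8977×0.61×0.03 + 0.7024×0.39×0.97 + 0.967264×0.39×0.03 = 0.334882
Posterior = 0.027745 / 0.334882 ≈ 0.083

Pr(influenza | fever) ≈ 0.083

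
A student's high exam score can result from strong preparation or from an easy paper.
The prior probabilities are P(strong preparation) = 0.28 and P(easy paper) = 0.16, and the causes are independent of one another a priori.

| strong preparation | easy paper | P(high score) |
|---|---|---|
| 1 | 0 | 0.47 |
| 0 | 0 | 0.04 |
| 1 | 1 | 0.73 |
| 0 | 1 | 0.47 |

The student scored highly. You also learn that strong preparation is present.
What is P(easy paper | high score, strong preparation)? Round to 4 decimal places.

P(easy paper | high score, strong preparation) ≈ 0.2283

P(high score | strong preparation) = 0.47×0.84 + 0.73×0.16 = 0.394800 + 0.116800 = 0.511600
The easy paper-present share is 0.73×0.16 = 0.116800.
P(easy paper | high score, strong preparation) = 0.116800 / 0.511600 ≈ 0.2283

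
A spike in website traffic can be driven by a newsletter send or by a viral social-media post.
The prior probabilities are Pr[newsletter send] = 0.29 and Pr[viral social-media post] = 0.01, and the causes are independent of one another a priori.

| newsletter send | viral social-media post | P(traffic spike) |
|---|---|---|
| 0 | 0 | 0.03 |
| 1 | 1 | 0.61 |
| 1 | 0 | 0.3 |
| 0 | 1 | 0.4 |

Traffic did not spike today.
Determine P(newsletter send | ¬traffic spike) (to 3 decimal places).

P(newsletter send | ¬traffic spike) ≈ 0.228

P(¬traffic spike) = 0.97*0.71*0.99 + 0.6*0.71*0.01 + 0.7*0.29*0.99 + 0.39*0.29*0.01 = 0.681813 + 0.004260 + 0.200970 + 0.001131 = 0.888174
The newsletter send-present share is 0.200970 + 0.001131 = 0.202101.
Hence the posterior is 0.202101/0.888174 ≈ 0.228.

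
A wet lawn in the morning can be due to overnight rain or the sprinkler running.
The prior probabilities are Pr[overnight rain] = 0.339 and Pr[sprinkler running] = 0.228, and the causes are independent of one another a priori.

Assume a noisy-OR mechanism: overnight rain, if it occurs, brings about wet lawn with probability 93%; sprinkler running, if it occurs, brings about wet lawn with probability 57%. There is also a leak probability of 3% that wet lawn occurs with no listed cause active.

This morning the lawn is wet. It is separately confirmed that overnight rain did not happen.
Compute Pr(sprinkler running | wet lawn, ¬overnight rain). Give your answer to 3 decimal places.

Under noisy-OR, P(wet lawn | causes) = 1 − (1−0.03)·∏(1−qᵢ) over the active causes.
Weight on sprinkler running=true, given the evidence: 0.5829×0.228 = 0.132901
The normalizing constant is 0.03×0.772 + 0.5829×0.228 = 0.156061
P(sprinkler running | wet lawn, ¬overnight rain) = 0.132901/0.156061 ≈ 0.852

Pr(sprinkler running | wet lawn, ¬overnight rain) ≈ 0.852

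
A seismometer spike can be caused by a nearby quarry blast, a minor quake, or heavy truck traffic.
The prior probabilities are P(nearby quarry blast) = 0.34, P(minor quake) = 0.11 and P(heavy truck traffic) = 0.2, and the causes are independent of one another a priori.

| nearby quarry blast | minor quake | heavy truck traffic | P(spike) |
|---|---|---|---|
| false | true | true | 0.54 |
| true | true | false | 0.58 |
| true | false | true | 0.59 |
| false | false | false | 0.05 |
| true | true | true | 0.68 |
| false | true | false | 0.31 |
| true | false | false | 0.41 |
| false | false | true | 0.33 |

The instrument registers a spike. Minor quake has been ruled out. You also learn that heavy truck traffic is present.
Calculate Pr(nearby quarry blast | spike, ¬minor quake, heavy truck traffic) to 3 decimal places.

P(spike | ¬minor quake, heavy truck traffic) = 0.33×0.66 + 0.59×0.34 = 0.217800 + 0.200600 = 0.418400
Of this, 0.200600 comes from 0.59×0.34 (the nearby quarry blast=true cases).
P(nearby quarry blast | spike, ¬minor quake, heavy truck traffic) = 0.200600 / 0.418400 ≈ 0.479

Pr(nearby quarry blast | spike, ¬minor quake, heavy truck traffic) ≈ 0.479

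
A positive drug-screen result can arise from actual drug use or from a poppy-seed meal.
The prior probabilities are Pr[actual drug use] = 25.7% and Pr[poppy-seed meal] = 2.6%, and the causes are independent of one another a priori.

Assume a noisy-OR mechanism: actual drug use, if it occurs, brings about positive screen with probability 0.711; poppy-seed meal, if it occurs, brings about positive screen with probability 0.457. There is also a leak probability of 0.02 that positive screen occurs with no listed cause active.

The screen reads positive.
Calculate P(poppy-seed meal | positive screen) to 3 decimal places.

Under noisy-OR, P(positive screen | causes) = 1 − (1−0.02)·∏(1−qᵢ) over the active causes.
For the numerator, keep only poppy-seed meal=true terms: 0.009038 + 0.005654 = 0.014692
Normalizer over all consistent configurations: 0.02*0.743*0.974 + 0.46786*0.743*0.026 + 0.71678*0.257*0.974 + 0.846212*0.257*0.026 = 0.208589
Posterior = 0.014692 / 0.208589 ≈ 0.070

P(poppy-seed meal | positive screen) ≈ 0.070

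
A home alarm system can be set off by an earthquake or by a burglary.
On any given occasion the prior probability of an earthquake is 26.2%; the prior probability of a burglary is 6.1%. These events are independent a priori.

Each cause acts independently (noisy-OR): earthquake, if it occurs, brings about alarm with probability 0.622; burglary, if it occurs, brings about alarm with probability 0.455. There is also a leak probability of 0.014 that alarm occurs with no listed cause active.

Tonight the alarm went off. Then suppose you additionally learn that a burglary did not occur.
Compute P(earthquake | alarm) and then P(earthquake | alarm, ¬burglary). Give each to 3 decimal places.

P(earthquake | alarm) ≈ 0.845; P(earthquake | alarm, ¬burglary) ≈ 0.941

Under noisy-OR, P(alarm | causes) = 1 − (1−0.014)·∏(1−qᵢ) over the active causes.
Numerator (weight on configurations with earthquake): 0.154325 + 0.012736 = 0.167061
Normalizer over all consistent configurations: 0.014*0.738*0.939 + 0.46263*0.738*0.061 + 0.627292*0.262*0.939 + 0.796874*0.262*0.061 = 0.197590
P(earthquake | alarm) = 0.167061/0.197590 ≈ 0.845

Now also conditioning on burglary≠true:
P(alarm | ¬burglary) = 0.014×0.738 + 0.627292×0.262 = 0.010332 + 0.164351 = 0.174683
Restricting to configurations with earthquake present: 0.627292×0.262 = 0.164351.
P(earthquake | alarm, ¬burglary) = 0.164351 / 0.174683 ≈ 0.941
Ruling out burglary raises the posterior on earthquake — the flip side of explaining away.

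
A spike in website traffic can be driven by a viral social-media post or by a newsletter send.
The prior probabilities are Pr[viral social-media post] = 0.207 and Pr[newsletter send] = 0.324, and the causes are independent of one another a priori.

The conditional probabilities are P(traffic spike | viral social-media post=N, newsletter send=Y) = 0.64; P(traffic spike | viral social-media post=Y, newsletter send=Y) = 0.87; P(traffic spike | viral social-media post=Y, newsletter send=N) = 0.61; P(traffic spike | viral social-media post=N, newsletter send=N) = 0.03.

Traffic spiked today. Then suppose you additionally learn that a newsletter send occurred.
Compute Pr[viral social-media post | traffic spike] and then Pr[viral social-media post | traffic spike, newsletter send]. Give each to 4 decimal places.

Enumerate the 4 (viral social-media post, newsletter send) configurations and weight by the priors:
  P(traffic spike) = 0.03·0.793·0.676 + 0.64·0.793·0.324 + 0.61·0.207·0.676 + 0.87·0.207·0.324
        = 0.016082 + 0.164436 + 0.085359 + 0.058349 = 0.324226
Configurations with viral social-media post contribute 0.143708, so
  P(viral social-media post | traffic spike) = 0.143708 / 0.324226 ≈ 0.4432

Now also conditioning on newsletter send=true:
By total probability over both values of viral social-media post:
  P(traffic spike | newsletter send) = 0.64×0.793 + 0.87×0.207
        = 0.507520 + 0.180090 = 0.687610
Keeping only the viral social-media post-present terms gives 0.180090, so
  P(viral social-media post | traffic spike, newsletter send) = 0.180090 / 0.687610 ≈ 0.2619
Conditioning on newsletter send lowers the posterior on viral social-media post: the classic explaining-away effect in a common-effect structure.

Pr[viral social-media post | traffic spike] ≈ 0.4432; Pr[viral social-media post | traffic spike, newsletter send] ≈ 0.2619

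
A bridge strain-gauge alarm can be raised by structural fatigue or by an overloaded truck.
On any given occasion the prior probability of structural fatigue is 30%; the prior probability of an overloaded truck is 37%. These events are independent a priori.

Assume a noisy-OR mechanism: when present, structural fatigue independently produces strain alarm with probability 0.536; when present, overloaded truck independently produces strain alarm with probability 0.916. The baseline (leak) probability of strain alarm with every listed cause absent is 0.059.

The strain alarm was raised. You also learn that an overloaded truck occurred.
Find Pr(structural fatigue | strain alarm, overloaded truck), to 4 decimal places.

Under noisy-OR, P(strain alarm | causes) = 1 − (1−0.059)·∏(1−qᵢ) over the active causes.
P(strain alarm | overloaded truck) = 0.920956·0.7 + 0.963324·0.3 = 0.644669 + 0.288997 = 0.933666
Of this, 0.288997 comes from 0.963324·0.3 (the structural fatigue=true cases).
P(structural fatigue | strain alarm, overloaded truck) = 0.288997 / 0.933666 ≈ 0.3095

Pr(structural fatigue | strain alarm, overloaded truck) ≈ 0.3095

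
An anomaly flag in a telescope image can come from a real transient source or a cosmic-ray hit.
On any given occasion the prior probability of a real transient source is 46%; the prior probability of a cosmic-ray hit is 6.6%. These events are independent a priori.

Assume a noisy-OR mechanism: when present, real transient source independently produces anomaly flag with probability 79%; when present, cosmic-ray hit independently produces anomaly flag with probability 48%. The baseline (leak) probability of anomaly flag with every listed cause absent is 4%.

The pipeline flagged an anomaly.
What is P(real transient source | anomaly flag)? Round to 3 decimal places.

Under noisy-OR, P(anomaly flag | causes) = 1 − (1−0.04)·∏(1−qᵢ) over the active causes.
Weight on real transient source=true, given the evidence: 0.343025 + 0.027177 = 0.370202
Denominator P(anomaly flag): 0.04*0.54*0.934 + 0.5008*0.54*0.066 + 0.7984*0.46*0.934 + 0.895168*0.46*0.066 = 0.408225
P(real transient source | anomaly flag) = 0.370202/0.408225 ≈ 0.907

P(real transient source | anomaly flag) ≈ 0.907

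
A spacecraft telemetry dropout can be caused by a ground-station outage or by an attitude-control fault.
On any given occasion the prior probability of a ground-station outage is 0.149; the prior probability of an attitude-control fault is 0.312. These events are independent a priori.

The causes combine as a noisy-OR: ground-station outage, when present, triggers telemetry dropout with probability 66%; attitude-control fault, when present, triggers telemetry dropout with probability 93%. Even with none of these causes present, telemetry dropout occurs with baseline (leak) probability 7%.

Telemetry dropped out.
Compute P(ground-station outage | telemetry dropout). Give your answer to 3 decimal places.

P(ground-station outage | telemetry dropout) ≈ 0.285

Under noisy-OR, P(telemetry dropout | causes) = 1 − (1−0.07)·∏(1−qᵢ) over the active causes.
P(telemetry dropout) = 0.07·0.851·0.688 + 0.9349·0.851·0.312 + 0.6838·0.149·0.688 + 0.977866·0.149·0.312 = 0.040984 + 0.248227 + 0.070098 + 0.045459 = 0.404768
Of this, 0.115557 comes from 0.070098 + 0.045459 (the ground-station outage=true cases).
So P(ground-station outage | telemetry dropout) = 0.115557/0.404768 ≈ 0.285.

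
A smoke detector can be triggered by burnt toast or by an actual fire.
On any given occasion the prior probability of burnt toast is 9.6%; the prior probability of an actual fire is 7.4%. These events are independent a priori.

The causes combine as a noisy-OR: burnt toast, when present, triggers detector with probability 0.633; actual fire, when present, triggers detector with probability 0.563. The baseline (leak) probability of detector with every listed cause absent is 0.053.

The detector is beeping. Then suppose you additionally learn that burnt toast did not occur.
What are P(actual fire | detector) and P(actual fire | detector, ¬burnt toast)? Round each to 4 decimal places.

Under noisy-OR, P(detector | causes) = 1 − (1−0.053)·∏(1−qᵢ) over the active causes.
Weight on actual fire=true, given the evidence: 0.039212 + 0.006025 = 0.045237
Denominator P(detector): 0.053·0.904·0.926 + 0.586161·0.904·0.074 + 0.652451·0.096·0.926 + 0.848121·0.096·0.074 = 0.147604
P(actual fire | detector) = 0.045237/0.147604 ≈ 0.3065

Now condition on the additional information:
Weight on actual fire=true, given the evidence: 0.586161×0.074 = 0.043376
Denominator P(detector | ¬burnt toast): 0.053×0.926 + 0.586161×0.074 = 0.092454
Posterior = 0.043376 / 0.092454 ≈ 0.4692
With burnt toast excluded, actual fire must carry more of the explanatory weight for the detector.

P(actual fire | detector) ≈ 0.3065; P(actual fire | detector, ¬burnt toast) ≈ 0.4692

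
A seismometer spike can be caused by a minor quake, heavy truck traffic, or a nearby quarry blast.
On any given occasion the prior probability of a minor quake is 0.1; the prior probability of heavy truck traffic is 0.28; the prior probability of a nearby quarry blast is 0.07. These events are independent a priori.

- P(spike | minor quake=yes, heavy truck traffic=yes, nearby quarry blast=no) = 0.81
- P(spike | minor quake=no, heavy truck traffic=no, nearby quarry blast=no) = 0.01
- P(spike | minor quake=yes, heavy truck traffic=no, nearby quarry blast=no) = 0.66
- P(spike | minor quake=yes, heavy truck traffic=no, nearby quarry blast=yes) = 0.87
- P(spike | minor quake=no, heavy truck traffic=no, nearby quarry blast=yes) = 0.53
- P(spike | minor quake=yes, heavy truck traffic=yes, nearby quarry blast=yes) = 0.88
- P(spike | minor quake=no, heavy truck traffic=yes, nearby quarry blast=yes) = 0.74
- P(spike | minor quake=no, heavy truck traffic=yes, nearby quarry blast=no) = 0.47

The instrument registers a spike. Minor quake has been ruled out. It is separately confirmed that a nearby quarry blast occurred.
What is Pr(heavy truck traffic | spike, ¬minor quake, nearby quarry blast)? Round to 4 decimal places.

P(spike | ¬minor quake, nearby quarry blast) = 0.53*0.72 + 0.74*0.28 = 0.381600 + 0.207200 = 0.588800
Restricting to configurations with heavy truck traffic present: 0.74*0.28 = 0.207200.
So P(heavy truck traffic | spike, ¬minor quake, nearby quarry blast) = 0.207200/0.588800 ≈ 0.3519.

Pr(heavy truck traffic | spike, ¬minor quake, nearby quarry blast) ≈ 0.3519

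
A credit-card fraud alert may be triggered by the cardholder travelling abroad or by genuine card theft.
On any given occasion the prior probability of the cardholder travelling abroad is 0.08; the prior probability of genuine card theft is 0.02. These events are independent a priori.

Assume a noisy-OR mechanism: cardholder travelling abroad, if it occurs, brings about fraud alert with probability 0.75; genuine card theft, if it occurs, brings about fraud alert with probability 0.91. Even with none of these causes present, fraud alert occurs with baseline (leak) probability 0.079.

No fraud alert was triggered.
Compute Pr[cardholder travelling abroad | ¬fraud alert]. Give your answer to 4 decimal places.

Under noisy-OR, P(fraud alert | causes) = 1 − (1−0.079)·∏(1−qᵢ) over the active causes.
Sum P(¬fraud alert|·) weighted by the priors over the 4 (cardholder travelling abroad, genuine card theft) configurations:
  P(¬fraud alert) = 0.921×0.92×0.98 + 0.08289×0.92×0.02 + 0.23025×0.08×0.98 + 0.020722×0.08×0.02
        = 0.830374 + 0.001525 + 0.018052 + 0.000033 = 0.849984
The terms with cardholder travelling abroad present sum to 0.018085, so
  P(cardholder travelling abroad | ¬fraud alert) = 0.018085 / 0.849984 ≈ 0.0213

Pr[cardholder travelling abroad | ¬fraud alert] ≈ 0.0213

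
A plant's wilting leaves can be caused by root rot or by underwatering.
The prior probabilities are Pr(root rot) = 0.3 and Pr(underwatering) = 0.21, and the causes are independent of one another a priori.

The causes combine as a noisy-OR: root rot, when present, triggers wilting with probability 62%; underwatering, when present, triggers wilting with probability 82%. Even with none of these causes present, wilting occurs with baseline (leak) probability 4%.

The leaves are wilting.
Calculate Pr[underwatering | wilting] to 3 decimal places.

Under noisy-OR, P(wilting | causes) = 1 − (1−0.04)·∏(1−qᵢ) over the active causes.
By total probability over the 4 (root rot, underwatering) configurations:
  P(wilting) = 0.04*0.7*0.79 + 0.8272*0.7*0.21 + 0.6352*0.3*0.79 + 0.934336*0.3*0.21
        = 0.022120 + 0.121598 + 0.150542 + 0.058863 = 0.353123
Keeping only the underwatering-present terms gives 0.180461, so
  P(underwatering | wilting) = 0.180461 / 0.353123 ≈ 0.511

Pr[underwatering | wilting] ≈ 0.511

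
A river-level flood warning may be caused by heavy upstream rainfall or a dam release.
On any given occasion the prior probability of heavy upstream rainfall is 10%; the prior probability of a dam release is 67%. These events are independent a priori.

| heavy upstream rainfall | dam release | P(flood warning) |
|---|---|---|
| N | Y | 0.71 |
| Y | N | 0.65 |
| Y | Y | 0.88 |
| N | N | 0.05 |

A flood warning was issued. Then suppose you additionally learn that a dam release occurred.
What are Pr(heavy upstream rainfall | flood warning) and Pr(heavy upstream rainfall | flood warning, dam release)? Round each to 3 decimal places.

P(flood warning) = 0.05·0.9·0.33 + 0.71·0.9·0.67 + 0.65·0.1·0.33 + 0.88·0.1·0.67 = 0.014850 + 0.428130 + 0.021450 + 0.058960 = 0.523390
Restricting to configurations with heavy upstream rainfall present: 0.021450 + 0.058960 = 0.080410.
So P(heavy upstream rainfall | flood warning) = 0.080410/0.523390 ≈ 0.154.

Now condition on the additional information:
P(flood warning | dam release) = 0.71·0.9 + 0.88·0.1 = 0.639000 + 0.088000 = 0.727000
The heavy upstream rainfall-present share is 0.88·0.1 = 0.088000.
Hence the posterior is 0.088000/0.727000 ≈ 0.121.

Pr(heavy upstream rainfall | flood warning) ≈ 0.154; Pr(heavy upstream rainfall | flood warning, dam release) ≈ 0.121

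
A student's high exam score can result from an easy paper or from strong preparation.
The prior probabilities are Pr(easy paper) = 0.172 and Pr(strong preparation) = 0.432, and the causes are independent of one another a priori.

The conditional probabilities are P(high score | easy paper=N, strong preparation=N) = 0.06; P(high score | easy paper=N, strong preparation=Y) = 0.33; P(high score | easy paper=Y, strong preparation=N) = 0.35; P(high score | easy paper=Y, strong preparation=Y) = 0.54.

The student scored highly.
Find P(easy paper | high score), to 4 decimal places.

Sum P(high score|·) weighted by the priors over the 4 (easy paper, strong preparation) configurations:
  P(high score) = 0.06×0.828×0.568 + 0.33×0.828×0.432 + 0.35×0.172×0.568 + 0.54×0.172×0.432
        = 0.028218 + 0.118040 + 0.034194 + 0.040124 = 0.220576
The terms with easy paper present sum to 0.074318, so
  P(easy paper | high score) = 0.074318 / 0.220576 ≈ 0.3369

P(easy paper | high score) ≈ 0.3369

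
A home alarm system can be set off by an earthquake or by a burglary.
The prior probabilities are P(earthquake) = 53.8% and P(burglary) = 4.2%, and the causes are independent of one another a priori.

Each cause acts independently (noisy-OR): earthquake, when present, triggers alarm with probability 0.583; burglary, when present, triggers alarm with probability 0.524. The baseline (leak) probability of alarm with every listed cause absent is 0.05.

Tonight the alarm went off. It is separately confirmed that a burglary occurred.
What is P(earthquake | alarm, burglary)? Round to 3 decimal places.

Under noisy-OR, P(alarm | causes) = 1 − (1−0.05)·∏(1−qᵢ) over the active causes.
P(alarm | burglary) = 0.5478×0.462 + 0.811433×0.538 = 0.253084 + 0.436551 = 0.689635
Restricting to configurations with earthquake present: 0.811433×0.538 = 0.436551.
Hence the posterior is 0.436551/0.689635 ≈ 0.633.

P(earthquake | alarm, burglary) ≈ 0.633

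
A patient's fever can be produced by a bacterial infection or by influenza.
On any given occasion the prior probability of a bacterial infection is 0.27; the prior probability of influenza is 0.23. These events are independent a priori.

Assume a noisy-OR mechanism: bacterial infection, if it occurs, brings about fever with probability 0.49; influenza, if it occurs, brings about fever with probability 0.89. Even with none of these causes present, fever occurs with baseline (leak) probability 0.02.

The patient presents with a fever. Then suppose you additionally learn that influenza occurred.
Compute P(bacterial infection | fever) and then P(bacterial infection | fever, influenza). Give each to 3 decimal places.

P(bacterial infection | fever) ≈ 0.503; P(bacterial infection | fever, influenza) ≈ 0.281

Under noisy-OR, P(fever | causes) = 1 − (1−0.02)·∏(1−qᵢ) over the active causes.
Sum P(fever|·) weighted by the priors over the 4 (bacterial infection, influenza) configurations:
  P(fever) = 0.02·0.73·0.77 + 0.8922·0.73·0.23 + 0.5002·0.27·0.77 + 0.945022·0.27·0.23
        = 0.011242 + 0.149800 + 0.103992 + 0.058686 = 0.323720
Configurations with bacterial infection contribute 0.162678, so
  P(bacterial infection | fever) = 0.162678 / 0.323720 ≈ 0.503

Now condition on the additional information:
P(fever | influenza) = 0.8922·0.73 + 0.945022·0.27 = 0.651306 + 0.255156 = 0.906462
The bacterial infection-present share is 0.945022·0.27 = 0.255156.
Hence the posterior is 0.255156/0.906462 ≈ 0.281.
This is intercausal reasoning (explaining away): once influenza accounts for the fever, bacterial infection becomes less likely.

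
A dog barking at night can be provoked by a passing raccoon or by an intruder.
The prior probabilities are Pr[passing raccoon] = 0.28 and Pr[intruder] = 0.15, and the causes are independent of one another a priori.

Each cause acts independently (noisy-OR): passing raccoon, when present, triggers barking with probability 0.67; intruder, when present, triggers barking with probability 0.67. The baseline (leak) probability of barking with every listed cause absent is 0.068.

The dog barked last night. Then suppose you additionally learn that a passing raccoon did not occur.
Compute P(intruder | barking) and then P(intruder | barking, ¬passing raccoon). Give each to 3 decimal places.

Under noisy-OR, P(barking | causes) = 1 − (1−0.068)·∏(1−qᵢ) over the active causes.
By total probability over the 4 (passing raccoon, intruder) configurations:
  P(barking) = 0.068*0.72*0.85 + 0.69244*0.72*0.15 + 0.69244*0.28*0.85 + 0.898505*0.28*0.15
        = 0.041616 + 0.074784 + 0.164801 + 0.037737 = 0.318938
The terms with intruder present sum to 0.112521, so
  P(intruder | barking) = 0.112521 / 0.318938 ≈ 0.353

With the extra evidence:
By total probability over both values of intruder:
  P(barking | ¬passing raccoon) = 0.068·0.85 + 0.69244·0.15
        = 0.057800 + 0.103866 = 0.161666
Keeping only the intruder-present terms gives 0.103866, so
  P(intruder | barking, ¬passing raccoon) = 0.103866 / 0.161666 ≈ 0.642
Ruling out passing raccoon raises the posterior on intruder — the flip side of explaining away.

P(intruder | barking) ≈ 0.353; P(intruder | barking, ¬passing raccoon) ≈ 0.642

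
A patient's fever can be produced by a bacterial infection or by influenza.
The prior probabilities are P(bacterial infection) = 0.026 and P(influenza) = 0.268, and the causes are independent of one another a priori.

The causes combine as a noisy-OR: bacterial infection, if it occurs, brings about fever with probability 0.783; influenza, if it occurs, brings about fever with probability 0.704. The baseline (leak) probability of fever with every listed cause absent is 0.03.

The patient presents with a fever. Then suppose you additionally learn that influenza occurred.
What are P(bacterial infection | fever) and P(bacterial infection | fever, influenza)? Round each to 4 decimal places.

Under noisy-OR, P(fever | causes) = 1 − (1−0.03)·∏(1−qᵢ) over the active causes.
Weight on bacterial infection=true, given the evidence: 0.015026 + 0.006534 = 0.021560
The normalizing constant is 0.03×0.974×0.732 + 0.71288×0.974×0.268 + 0.78951×0.026×0.732 + 0.937695×0.026×0.268 = 0.229033
P(bacterial infection | fever) = 0.021560/0.229033 ≈ 0.0941

With the extra evidence:
By total probability over both values of bacterial infection:
  P(fever | influenza) = 0.71288*0.974 + 0.937695*0.026
        = 0.694345 + 0.024380 = 0.718725
Keeping only the bacterial infection-present terms gives 0.024380, so
  P(bacterial infection | fever, influenza) = 0.024380 / 0.718725 ≈ 0.0339
Conditioning on influenza lowers the posterior on bacterial infection: the classic explaining-away effect in a common-effect structure.

P(bacterial infection | fever) ≈ 0.0941; P(bacterial infection | fever, influenza) ≈ 0.0339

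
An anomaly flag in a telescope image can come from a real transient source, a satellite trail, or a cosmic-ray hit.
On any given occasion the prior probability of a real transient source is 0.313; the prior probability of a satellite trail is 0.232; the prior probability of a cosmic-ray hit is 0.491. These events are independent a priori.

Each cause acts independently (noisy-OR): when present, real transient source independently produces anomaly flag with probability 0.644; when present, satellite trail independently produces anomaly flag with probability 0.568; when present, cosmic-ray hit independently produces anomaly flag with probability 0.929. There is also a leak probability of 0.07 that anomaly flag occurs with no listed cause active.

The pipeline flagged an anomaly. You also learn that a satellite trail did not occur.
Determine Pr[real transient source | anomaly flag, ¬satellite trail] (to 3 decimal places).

Pr[real transient source | anomaly flag, ¬satellite trail] ≈ 0.430

Under noisy-OR, P(anomaly flag | causes) = 1 − (1−0.07)·∏(1−qᵢ) over the active causes.
By total probability over the 4 (real transient source, cosmic-ray hit) configurations:
  P(anomaly flag | ¬satellite trail) = 0.07·0.687·0.509 + 0.93397·0.687·0.491 + 0.66892·0.313·0.509 + 0.976493·0.313·0.491
        = 0.024478 + 0.315044 + 0.106570 + 0.150070 = 0.596162
Configurations with real transient source contribute 0.256640, so
  P(real transient source | anomaly flag, ¬satellite trail) = 0.256640 / 0.596162 ≈ 0.430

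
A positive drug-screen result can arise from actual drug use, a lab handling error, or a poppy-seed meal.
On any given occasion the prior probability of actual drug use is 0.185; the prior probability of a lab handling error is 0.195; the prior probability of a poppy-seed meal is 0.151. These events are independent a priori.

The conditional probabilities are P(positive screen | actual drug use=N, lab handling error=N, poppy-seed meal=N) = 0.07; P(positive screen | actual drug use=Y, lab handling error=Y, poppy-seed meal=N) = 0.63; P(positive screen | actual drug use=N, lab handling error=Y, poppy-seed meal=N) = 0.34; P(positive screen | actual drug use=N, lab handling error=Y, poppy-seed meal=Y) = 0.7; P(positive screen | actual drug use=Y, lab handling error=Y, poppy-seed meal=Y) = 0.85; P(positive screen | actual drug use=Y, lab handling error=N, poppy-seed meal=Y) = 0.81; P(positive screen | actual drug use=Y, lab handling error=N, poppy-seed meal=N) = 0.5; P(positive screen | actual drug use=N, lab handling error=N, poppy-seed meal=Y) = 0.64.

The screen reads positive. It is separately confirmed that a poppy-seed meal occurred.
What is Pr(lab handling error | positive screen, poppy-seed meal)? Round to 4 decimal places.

By total probability over the 4 (actual drug use, lab handling error) configurations:
  P(positive screen | poppy-seed meal) = 0.64*0.815*0.805 + 0.7*0.815*0.195 + 0.81*0.185*0.805 + 0.85*0.185*0.195
        = 0.419888 + 0.111247 + 0.120629 + 0.030664 = 0.682428
Keeping only the lab handling error-present terms gives 0.141911, so
  P(lab handling error | positive screen, poppy-seed meal) = 0.141911 / 0.682428 ≈ 0.2080

Pr(lab handling error | positive screen, poppy-seed meal) ≈ 0.2080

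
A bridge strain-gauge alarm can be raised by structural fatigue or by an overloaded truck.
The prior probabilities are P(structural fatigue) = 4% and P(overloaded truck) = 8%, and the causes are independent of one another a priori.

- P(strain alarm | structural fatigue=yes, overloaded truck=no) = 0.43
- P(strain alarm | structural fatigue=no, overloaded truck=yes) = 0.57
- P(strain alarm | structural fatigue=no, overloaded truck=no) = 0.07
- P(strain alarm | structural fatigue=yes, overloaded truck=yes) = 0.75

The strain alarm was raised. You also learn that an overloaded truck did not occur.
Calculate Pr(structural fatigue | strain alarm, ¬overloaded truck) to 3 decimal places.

Numerator (weight on configurations with structural fatigue): 0.43×0.04 = 0.017200
Denominator P(strain alarm | ¬overloaded truck): 0.07×0.96 + 0.43×0.04 = 0.084400
Posterior = 0.017200 / 0.084400 ≈ 0.204

Pr(structural fatigue | strain alarm, ¬overloaded truck) ≈ 0.204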